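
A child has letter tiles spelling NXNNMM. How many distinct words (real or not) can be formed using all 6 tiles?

60

NXNNMM has 6 letters with M appearing twice and N appearing 3 times.
The number of distinct arrangements is 6!/(3!·2!) = 720/12 = 60.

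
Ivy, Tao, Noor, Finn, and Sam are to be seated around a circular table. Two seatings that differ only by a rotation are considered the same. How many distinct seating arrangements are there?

24

Fix one person's seat to break rotational symmetry; the remaining 4 people can be arranged in (4)! = 24 ways.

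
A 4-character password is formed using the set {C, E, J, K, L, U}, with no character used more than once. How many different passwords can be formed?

Choose and order 4 of the 6 symbols: the first character has 6 options, the next 5, then 4, 3.
6 × 5 × 4 × 3 = 360.

360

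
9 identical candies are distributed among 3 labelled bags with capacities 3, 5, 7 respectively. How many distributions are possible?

Without the upper bounds there are C(11,2) = 55 ways to split 9 among 3 bags.
Subtract solutions that violate a single cap (substitute x_i' = x_i − (cap_i+1)): x_1 ≥ 4 gives C(7,2) = 21; x_2 ≥ 6 gives C(5,2) = 10; x_3 ≥ 8 gives C(3,2) = 3. Together 34.
No two caps can be exceeded simultaneously, so the pair terms are all 0.
By inclusion–exclusion the count is 55 − 34 + 0 = 21.

21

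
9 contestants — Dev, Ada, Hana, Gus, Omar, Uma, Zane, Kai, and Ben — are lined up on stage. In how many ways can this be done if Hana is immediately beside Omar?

80640

Treat {Hana, Omar} as a single unit. There are 8 units to order, and the pair itself can be ordered 2 ways.
So the count is 2·(8)! = 80640.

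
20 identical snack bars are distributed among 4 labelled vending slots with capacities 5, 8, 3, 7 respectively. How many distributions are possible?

Ignoring the caps, the number of non-negative solutions to x_1+…+x_4 = 20 is C(23,3) = 1771.
Subtract solutions that violate a single cap (substitute x_i' = x_i − (cap_i+1)): x_1 ≥ 6 gives C(17,3) = 680; x_2 ≥ 9 gives C(14,3) = 364; x_3 ≥ 4 gives C(19,3) = 969; x_4 ≥ 8 gives C(15,3) = 455. Together 2468.
Add back pairs where two caps are both exceeded: 56 + 286 + 84 + 120 + 20 + 165 = 731.
Subtract triples: 4 + 0 + 10 + 0 = 14.
By inclusion–exclusion the count is 1771 − 2468 + 731 − 14 = 20.

20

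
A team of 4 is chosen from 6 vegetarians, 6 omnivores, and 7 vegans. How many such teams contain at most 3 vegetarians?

3861

Split by how many vegetarians are chosen (0 through 3).
Sum: C(6,0)·C(13,4) + C(6,1)·C(13,3) + C(6,2)·C(13,2) + C(6,3)·C(13,1) = 715 + 1716 + 1170 + 260 = 3861.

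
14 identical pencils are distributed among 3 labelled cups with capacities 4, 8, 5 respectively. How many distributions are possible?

10

Ignoring the caps, the number of non-negative solutions to x_1+…+x_3 = 14 is C(16,2) = 120.
Subtract solutions that violate a single cap (substitute x_i' = x_i − (cap_i+1)): x_1 ≥ 5 gives C(11,2) = 55; x_2 ≥ 9 gives C(7,2) = 21; x_3 ≥ 6 gives C(10,2) = 45. Together 121.
Add back pairs where two caps are both exceeded: 1 + 10 + 0 = 11.
By inclusion–exclusion the count is 120 − 121 + 11 = 10.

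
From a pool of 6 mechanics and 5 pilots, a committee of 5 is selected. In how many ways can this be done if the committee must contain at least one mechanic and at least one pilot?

455

Unrestricted: C(11,5) = 462 ways to pick any 5 of the 11.
Subtract selections that omit an entire group: no mechanics → C(5,5) = 1; no pilots → C(6,5) = 6.
Both groups omitted at once is impossible, so 462 − 7 = 455.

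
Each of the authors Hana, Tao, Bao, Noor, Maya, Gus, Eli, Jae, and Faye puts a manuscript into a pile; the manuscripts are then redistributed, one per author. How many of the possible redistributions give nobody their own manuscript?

Let Aᵢ be the assignments in which author i gets their own manuscript. We want the size of the complement of A₁∪…∪A_9.
By inclusion–exclusion this is Σ_{j=0}^{9} (−1)^j C(9,j)·(9−j)!.
Computing: 362880 − 362880 + 181440 − 60480 + 15120 − 3024 + 504 − 72 + 9 − 1 = 133496.

133496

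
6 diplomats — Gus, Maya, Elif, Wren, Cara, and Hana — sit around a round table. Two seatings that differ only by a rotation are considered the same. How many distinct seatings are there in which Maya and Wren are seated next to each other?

Treat {Maya, Wren} as one unit (2 internal orders) and seat the resulting 5 units around the table: (4)! circular arrangements.
So 2 × (4)! = 2 × 24 = 48.

48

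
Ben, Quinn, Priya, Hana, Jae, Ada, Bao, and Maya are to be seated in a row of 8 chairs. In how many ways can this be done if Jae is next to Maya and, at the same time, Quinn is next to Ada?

2880

Treat {Jae,Maya} as one block (2 orders) and {Quinn,Ada} as another (2 orders).
That leaves 6 units to arrange: 2 × 2 × 6! = 4 × 720 = 2880.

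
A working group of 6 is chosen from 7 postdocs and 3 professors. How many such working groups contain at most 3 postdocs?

35

Split by how many postdocs are chosen (0 through 3).
Sum: C(7,0)·C(3,6) + C(7,1)·C(3,5) + C(7,2)·C(3,4) + C(7,3)·C(3,3) = 0 + 0 + 0 + 35 = 35.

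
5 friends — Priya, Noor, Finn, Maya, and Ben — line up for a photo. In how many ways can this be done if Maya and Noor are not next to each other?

72

There are 5! = 120 arrangements in all. If Maya and Noor are adjacent, merging them into one block gives 2·(4)! = 48 arrangements.
Complementary counting: 120 − 48 = 72.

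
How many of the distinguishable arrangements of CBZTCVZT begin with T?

1260

With the first slot taken by T, it remains to arrange the other 7 letters (CBZCVZT).
Those 7 letters have C appearing twice and Z appearing twice, giving (7)!/(2!·2!) = 1260.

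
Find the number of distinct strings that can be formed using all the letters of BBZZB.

The 5 letters of BBZZB have repeats: B appearing 3 times and Z appearing twice.
The number of distinct arrangements is 5!/(3!·2!) = 120/12 = 10.

10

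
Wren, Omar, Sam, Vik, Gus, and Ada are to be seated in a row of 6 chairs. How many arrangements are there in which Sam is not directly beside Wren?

480

There are 6! = 720 arrangements in all. If Sam and Wren are adjacent, merging them into one block gives 2·(5)! = 240 arrangements.
So 720 − 240 = 480 arrangements keep them apart.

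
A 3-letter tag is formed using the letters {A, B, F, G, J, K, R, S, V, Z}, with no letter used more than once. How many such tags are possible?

720

This is a permutation of 3 out of 10: P(10,3) = 10!/7!.
10 × 9 × 8 = 720.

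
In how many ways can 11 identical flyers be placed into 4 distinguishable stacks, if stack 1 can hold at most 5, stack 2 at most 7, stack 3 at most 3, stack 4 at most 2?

By stars and bars, unrestricted non-negative solutions to x_1+…+x_4 = 11 number C(11+3,3) = 364.
Subtract solutions that violate a single cap (substitute x_i' = x_i − (cap_i+1)): x_1 ≥ 6 gives C(8,3) = 56; x_2 ≥ 8 gives C(6,3) = 20; x_3 ≥ 4 gives C(10,3) = 120; x_4 ≥ 3 gives C(11,3) = 165. Together 361.
Add back pairs where two caps are both exceeded: 0 + 4 + 10 + 0 + 1 + 35 = 50.
By inclusion–exclusion the count is 364 − 361 + 50 = 53.

53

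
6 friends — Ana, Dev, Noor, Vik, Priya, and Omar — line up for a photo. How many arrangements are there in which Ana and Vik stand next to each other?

Glue Ana and Vik into one block (2 internal orders), leaving 5 units to arrange in a row.
That gives 2 × 5! = 2 × 120 = 240.

240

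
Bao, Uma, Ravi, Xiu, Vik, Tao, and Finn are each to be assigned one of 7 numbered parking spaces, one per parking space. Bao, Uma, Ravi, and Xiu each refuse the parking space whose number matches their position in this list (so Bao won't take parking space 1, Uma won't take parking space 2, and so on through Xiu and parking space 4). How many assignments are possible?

Let Aᵢ (for 1 ≤ i ≤ 4) be the placements that put person i in their forbidden parking space. Any j of these fix j positions, leaving (7−j)! ways to fill the rest, and there are C(4,j) ways to pick which j.
By inclusion–exclusion, the number of valid placements is Σ_{j=0}^{4} (−1)^j C(4,j)·(7−j)!.
Computing: 5040 − 2880 + 720 − 96 + 6 = 2790.

2790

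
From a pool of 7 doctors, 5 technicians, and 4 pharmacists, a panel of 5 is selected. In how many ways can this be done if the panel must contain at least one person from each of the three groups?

3010

With no constraint there are C(16,5) = 4368 possible selections.
Subtract selections that omit an entire group: no doctors → C(9,5) = 126; no technicians → C(11,5) = 462; no pharmacists → C(12,5) = 792.
Add back selections omitting two groups (i.e. drawn from a single group): C(7,5) + C(5,5) + C(4,5) = 22.
By inclusion–exclusion: 4368 − 1380 + 22 = 3010.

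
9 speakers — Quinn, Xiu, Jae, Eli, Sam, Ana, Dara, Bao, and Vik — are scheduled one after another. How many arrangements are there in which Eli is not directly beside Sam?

282240

There are 9! = 362880 arrangements in all. If Eli and Sam are adjacent, merging them into one block gives 2·(8)! = 80640 arrangements.
So 362880 − 80640 = 282240 arrangements keep them apart.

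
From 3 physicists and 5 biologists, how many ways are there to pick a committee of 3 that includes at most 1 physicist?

40

Split by how many physicists are chosen (0 through 1).
Sum: C(3,0)·C(5,3) + C(3,1)·C(5,2) = 10 + 30 = 40.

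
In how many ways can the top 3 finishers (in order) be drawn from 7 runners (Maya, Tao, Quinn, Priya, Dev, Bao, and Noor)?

210

This is an ordered selection of 3 from 7: P(7,3).
That gives 7 × 6 × 5 = 210.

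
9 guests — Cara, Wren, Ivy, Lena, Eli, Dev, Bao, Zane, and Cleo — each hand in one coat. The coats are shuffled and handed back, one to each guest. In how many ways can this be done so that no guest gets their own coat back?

This is the derangement count D_9: permutations of 9 items with no fixed point.
By inclusion–exclusion this is Σ_{j=0}^{9} (−1)^j C(9,j)·(9−j)!.
Computing: 362880 − 362880 + 181440 − 60480 + 15120 − 3024 + 504 − 72 + 9 − 1 = 133496.

133496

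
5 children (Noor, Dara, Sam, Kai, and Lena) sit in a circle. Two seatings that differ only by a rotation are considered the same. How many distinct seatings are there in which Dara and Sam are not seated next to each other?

Without the restriction there are (4)! = 24 seatings.
Seatings with Dara beside Sam: treat them as a block with 2 internal orders, giving 2 × (3)! = 12.
Subtracting, 24 − 12 = 12.

12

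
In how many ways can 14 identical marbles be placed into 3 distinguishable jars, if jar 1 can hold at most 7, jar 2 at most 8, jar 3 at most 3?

14

Ignoring the caps, the number of non-negative solutions to x_1+…+x_3 = 14 is C(16,2) = 120.
Subtract solutions that violate a single cap (substitute x_i' = x_i − (cap_i+1)): x_1 ≥ 8 gives C(8,2) = 28; x_2 ≥ 9 gives C(7,2) = 21; x_3 ≥ 4 gives C(12,2) = 66. Together 115.
Add back pairs where two caps are both exceeded: 0 + 6 + 3 = 9.
By inclusion–exclusion the count is 120 − 115 + 9 = 14.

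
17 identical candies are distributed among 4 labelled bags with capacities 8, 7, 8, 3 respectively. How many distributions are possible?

By stars and bars, unrestricted non-negative solutions to x_1+…+x_4 = 17 number C(17+3,3) = 1140.
Subtract solutions that violate a single cap (substitute x_i' = x_i − (cap_i+1)): x_1 ≥ 9 gives C(11,3) = 165; x_2 ≥ 8 gives C(12,3) = 220; x_3 ≥ 9 gives C(11,3) = 165; x_4 ≥ 4 gives C(16,3) = 560. Together 1110.
Add back pairs where two caps are both exceeded: 1 + 0 + 35 + 1 + 56 + 35 = 128.
By inclusion–exclusion the count is 1140 − 1110 + 128 = 158.

158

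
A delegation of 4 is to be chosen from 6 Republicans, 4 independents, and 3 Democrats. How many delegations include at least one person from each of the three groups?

Unrestricted: C(13,4) = 715 ways to pick any 4 of the 13.
Selections missing a whole group: no Republicans → C(7,4) = 35; no independents → C(9,4) = 126; no Democrats → C(10,4) = 210.
Add back selections omitting two groups (i.e. drawn from a single group): C(6,4) + C(4,4) + C(3,4) = 16.
By inclusion–exclusion: 715 − 371 + 16 = 360.

360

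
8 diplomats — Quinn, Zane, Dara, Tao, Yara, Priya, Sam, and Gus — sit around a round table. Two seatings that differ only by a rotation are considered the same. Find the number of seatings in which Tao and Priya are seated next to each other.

Glue Tao and Priya into a block (2 internal orders). Seating 7 units around a circle gives (6)! arrangements.
So 2 × (6)! = 2 × 720 = 1440.

1440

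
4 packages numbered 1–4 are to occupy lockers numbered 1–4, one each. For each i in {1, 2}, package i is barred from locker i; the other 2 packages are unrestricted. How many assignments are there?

Let Aᵢ (for i ∈ {1, 2}) be the placements that put package i in its forbidden locker. Any j of these fix j positions, leaving (4−j)! ways to fill the rest, and there are C(2,j) ways to pick which j.
By inclusion–exclusion, the number of valid placements is Σ_{j=0}^{2} (−1)^j C(2,j)·(4−j)!.
Computing: 24 − 12 + 2 = 14.

14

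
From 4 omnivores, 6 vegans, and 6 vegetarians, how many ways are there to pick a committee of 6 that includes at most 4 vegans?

Split by how many vegans are chosen (0 through 4).
Sum: C(6,0)·C(10,6) + C(6,1)·C(10,5) + C(6,2)·C(10,4) + C(6,3)·C(10,3) + C(6,4)·C(10,2) = 210 + 1512 + 3150 + 2400 + 675 = 7947.

7947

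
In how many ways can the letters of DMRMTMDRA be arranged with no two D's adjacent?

11760

There are 9!/(3!·2!·2!) = 15120 arrangements of DMRMTMDRA in total.
If the two D's are adjacent, glue them into one block, leaving 8 items to arrange: (8)!/(3!·2!) = 3360 ways.
Subtracting, 15120 − 3360 = 11760 arrangements keep the D's apart.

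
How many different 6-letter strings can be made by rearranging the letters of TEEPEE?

30

The 6 letters of TEEPEE have repeats: E appearing 4 times.
The number of distinct arrangements is 6!/(4!) = 720/24 = 30.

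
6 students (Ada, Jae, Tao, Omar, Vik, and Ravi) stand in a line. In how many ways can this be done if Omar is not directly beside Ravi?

480

There are 6! = 720 arrangements in all. If Omar and Ravi are adjacent, merging them into one block gives 2·(5)! = 240 arrangements.
So 720 − 240 = 480 arrangements keep them apart.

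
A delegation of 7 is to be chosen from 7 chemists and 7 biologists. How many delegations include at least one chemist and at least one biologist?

With no constraint there are C(14,7) = 3432 possible selections.
Selections missing a whole group: no chemists → C(7,7) = 1; no biologists → C(7,7) = 1.
Both groups omitted at once is impossible, so 3432 − 2 = 3430.

3430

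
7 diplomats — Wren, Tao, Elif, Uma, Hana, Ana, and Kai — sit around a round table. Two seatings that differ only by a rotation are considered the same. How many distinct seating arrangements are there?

720

Fix one person's seat to break rotational symmetry; the remaining 6 people can be arranged in (6)! = 720 ways.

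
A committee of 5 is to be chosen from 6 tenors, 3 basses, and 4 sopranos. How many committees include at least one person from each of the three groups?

894

Unrestricted: C(13,5) = 1287 ways to pick any 5 of the 13.
Subtract selections that omit an entire group: no tenors → C(7,5) = 21; no basses → C(10,5) = 252; no sopranos → C(9,5) = 126.
Add back selections omitting two groups (i.e. drawn from a single group): C(6,5) + C(3,5) + C(4,5) = 6.
By inclusion–exclusion: 1287 − 399 + 6 = 894.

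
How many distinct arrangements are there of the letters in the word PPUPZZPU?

PPUPZZPU has 8 letters with P appearing 4 times, U appearing twice, and Z appearing twice.
Dividing 8! = 40320 by 4!·2!·2! = 96 for the repeated letters gives 420.

420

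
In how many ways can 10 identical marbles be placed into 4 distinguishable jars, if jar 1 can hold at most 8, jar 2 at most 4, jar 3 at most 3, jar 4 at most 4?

By stars and bars, unrestricted non-negative solutions to x_1+…+x_4 = 10 number C(10+3,3) = 286.
Subtract solutions that violate a single cap (substitute x_i' = x_i − (cap_i+1)): x_1 ≥ 9 gives C(4,3) = 4; x_2 ≥ 5 gives C(8,3) = 56; x_3 ≥ 4 gives C(9,3) = 84; x_4 ≥ 5 gives C(8,3) = 56. Together 200.
Add back pairs where two caps are both exceeded: 0 + 0 + 0 + 4 + 1 + 4 = 9.
By inclusion–exclusion the count is 286 − 200 + 9 = 95.

95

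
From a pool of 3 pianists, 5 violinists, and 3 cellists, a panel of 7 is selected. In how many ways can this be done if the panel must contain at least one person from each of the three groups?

With no constraint there are C(11,7) = 330 possible selections.
Subtract selections that omit an entire group: no pianists → C(8,7) = 8; no violinists → C(6,7) = 0; no cellists → C(8,7) = 8.
Add back selections omitting two groups (i.e. drawn from a single group): C(3,7) + C(5,7) + C(3,7) = 0.
By inclusion–exclusion: 330 − 16 + 0 = 314.

314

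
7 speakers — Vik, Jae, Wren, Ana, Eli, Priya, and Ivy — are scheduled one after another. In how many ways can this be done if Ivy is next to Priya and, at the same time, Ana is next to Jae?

480

Treat {Ivy,Priya} as one block (2 orders) and {Ana,Jae} as another (2 orders).
That leaves 5 units to arrange: 2 × 2 × 5! = 4 × 120 = 480.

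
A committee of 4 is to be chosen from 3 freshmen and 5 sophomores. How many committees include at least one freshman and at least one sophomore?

65

Unrestricted: C(8,4) = 70 ways to pick any 4 of the 8.
Selections missing a whole group: no freshmen → C(5,4) = 5; no sophomores → C(3,4) = 0.
Both groups omitted at once is impossible, so 70 − 5 = 65.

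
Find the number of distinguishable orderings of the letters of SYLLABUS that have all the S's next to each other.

2520

Treat the 2 copies of S as a single block. The multiset to arrange is then {SS, A, B, L, L, U, Y}, 7 items in all.
That gives (7)!/(2!) = 2520 arrangements.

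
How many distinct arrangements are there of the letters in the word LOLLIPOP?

LOLLIPOP has 8 letters with L appearing 3 times, O appearing twice, and P appearing twice.
The number of distinct arrangements is 8!/(3!·2!·2!) = 40320/24 = 1680.

1680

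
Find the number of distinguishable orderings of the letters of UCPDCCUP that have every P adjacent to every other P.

420

Treat the 2 copies of P as a single block. The multiset to arrange is then {PP, C, C, C, D, U, U}, 7 items in all.
That gives (7)!/(3!·2!) = 420 arrangements.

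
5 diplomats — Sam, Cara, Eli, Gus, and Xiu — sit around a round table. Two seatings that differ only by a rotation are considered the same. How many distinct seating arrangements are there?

Around a circle, 5 distinct people have 5!/5 = (4)! = 24 rotationally distinct seatings.

24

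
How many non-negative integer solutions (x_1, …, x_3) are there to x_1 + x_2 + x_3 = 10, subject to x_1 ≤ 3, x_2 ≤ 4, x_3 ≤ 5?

By stars and bars, unrestricted non-negative solutions to x_1+…+x_3 = 10 number C(10+2,2) = 66.
Subtract solutions that violate a single cap (substitute x_i' = x_i − (cap_i+1)): x_1 ≥ 4 gives C(8,2) = 28; x_2 ≥ 5 gives C(7,2) = 21; x_3 ≥ 6 gives C(6,2) = 15. Together 64.
Add back pairs where two caps are both exceeded: 3 + 1 + 0 = 4.
By inclusion–exclusion the count is 66 − 64 + 4 = 6.

6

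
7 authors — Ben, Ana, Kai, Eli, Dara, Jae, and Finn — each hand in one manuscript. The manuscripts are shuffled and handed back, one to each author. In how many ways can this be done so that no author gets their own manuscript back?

1854

Let Aᵢ be the assignments in which author i gets their own manuscript. We want the size of the complement of A₁∪…∪A_7.
By inclusion–exclusion this is Σ_{j=0}^{7} (−1)^j C(7,j)·(7−j)!.
Computing: 5040 − 5040 + 2520 − 840 + 210 − 42 + 7 − 1 = 1854.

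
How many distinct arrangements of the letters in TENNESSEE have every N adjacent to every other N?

Treat the 2 copies of N as a single block. The multiset to arrange is then {NN, E, E, E, E, S, S, T}, 8 items in all.
That gives (8)!/(4!·2!) = 840 arrangements.

840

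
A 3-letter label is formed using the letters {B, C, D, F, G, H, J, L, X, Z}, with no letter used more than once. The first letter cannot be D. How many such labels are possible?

648

The first letter has 10−1 = 9 choices (anything except D).
The remaining 2 letters are filled from the other 9 symbols without repetition: 9 × 8 = 72.
Total: 9 × 72 = 648.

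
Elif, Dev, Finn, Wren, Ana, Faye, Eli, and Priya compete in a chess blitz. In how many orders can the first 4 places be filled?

1680

This is an ordered selection of 4 from 8: P(8,4).
That gives 8 × 7 × 6 × 5 = 1680.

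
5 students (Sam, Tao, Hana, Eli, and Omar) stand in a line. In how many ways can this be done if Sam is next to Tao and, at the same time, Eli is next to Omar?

Treat {Sam,Tao} as one block (2 orders) and {Eli,Omar} as another (2 orders).
That leaves 3 units to arrange: 2 × 2 × 3! = 4 × 6 = 24.

24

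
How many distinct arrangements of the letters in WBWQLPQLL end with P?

1680

With the last slot taken by P, it remains to arrange the other 8 letters (WBWQLQLL).
Those 8 letters have L appearing 3 times, Q appearing twice, and W appearing twice, giving (8)!/(3!·2!·2!) = 1680.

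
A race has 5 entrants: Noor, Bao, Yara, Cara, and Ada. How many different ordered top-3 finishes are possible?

60

This is an ordered selection of 3 from 5: P(5,3).
That gives 5 × 4 × 3 = 60.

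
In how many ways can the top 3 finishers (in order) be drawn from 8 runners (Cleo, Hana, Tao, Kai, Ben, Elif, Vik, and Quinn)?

336

There are 8 choices for 1st place, 7 for 2nd, and 6 for 3rd.
That gives 8 × 7 × 6 = 336.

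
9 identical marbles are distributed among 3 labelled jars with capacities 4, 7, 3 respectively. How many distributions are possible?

17

By stars and bars, unrestricted non-negative solutions to x_1+…+x_3 = 9 number C(9+2,2) = 55.
Subtract solutions that violate a single cap (substitute x_i' = x_i − (cap_i+1)): x_1 ≥ 5 gives C(6,2) = 15; x_2 ≥ 8 gives C(3,2) = 3; x_3 ≥ 4 gives C(7,2) = 21. Together 39.
Add back pairs where two caps are both exceeded: 0 + 1 + 0 = 1.
By inclusion–exclusion the count is 55 − 39 + 1 = 17.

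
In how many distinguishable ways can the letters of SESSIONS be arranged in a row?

1680

The 8 letters of SESSIONS have repeats: S appearing 4 times.
So there are 8! / (4!) = 1680 distinguishable arrangements.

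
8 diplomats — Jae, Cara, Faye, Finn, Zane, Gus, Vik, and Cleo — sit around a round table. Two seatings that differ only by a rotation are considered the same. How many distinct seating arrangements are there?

Seat Jae anywhere (absorbing the rotational symmetry), then permute the other 7: (7)! = 5040.

5040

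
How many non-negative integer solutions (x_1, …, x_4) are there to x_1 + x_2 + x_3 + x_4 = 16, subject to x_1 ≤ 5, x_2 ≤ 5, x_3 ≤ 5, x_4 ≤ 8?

108

By stars and bars, unrestricted non-negative solutions to x_1+…+x_4 = 16 number C(16+3,3) = 969.
Subtract solutions that violate a single cap (substitute x_i' = x_i − (cap_i+1)): x_1 ≥ 6 gives C(13,3) = 286; x_2 ≥ 6 gives C(13,3) = 286; x_3 ≥ 6 gives C(13,3) = 286; x_4 ≥ 9 gives C(10,3) = 120. Together 978.
Add back pairs where two caps are both exceeded: 35 + 35 + 4 + 35 + 4 + 4 = 117.
By inclusion–exclusion the count is 969 − 978 + 117 = 108.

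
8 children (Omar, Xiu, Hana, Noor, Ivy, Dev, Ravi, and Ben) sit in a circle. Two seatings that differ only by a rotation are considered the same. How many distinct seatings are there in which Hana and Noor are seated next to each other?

Treat {Hana, Noor} as one unit (2 internal orders) and seat the resulting 7 units around the table: (6)! circular arrangements.
So 2 × (6)! = 2 × 720 = 1440.

1440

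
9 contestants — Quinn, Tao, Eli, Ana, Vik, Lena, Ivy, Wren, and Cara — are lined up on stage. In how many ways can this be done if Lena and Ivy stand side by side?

80640

Place the 7 others and the Lena-Ivy pair as 8 objects in a line; the pair has 2 internal arrangements.
So the count is 2·(8)! = 80640.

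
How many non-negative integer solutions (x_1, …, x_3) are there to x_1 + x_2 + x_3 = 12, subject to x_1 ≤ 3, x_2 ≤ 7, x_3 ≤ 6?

Ignoring the caps, the number of non-negative solutions to x_1+…+x_3 = 12 is C(14,2) = 91.
Subtract solutions that violate a single cap (substitute x_i' = x_i − (cap_i+1)): x_1 ≥ 4 gives C(10,2) = 45; x_2 ≥ 8 gives C(6,2) = 15; x_3 ≥ 7 gives C(7,2) = 21. Together 81.
Add back pairs where two caps are both exceeded: 1 + 3 + 0 = 4.
By inclusion–exclusion the count is 91 − 81 + 4 = 14.

14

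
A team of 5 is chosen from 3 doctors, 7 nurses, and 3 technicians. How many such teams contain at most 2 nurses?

531

Split by how many nurses are chosen (0 through 2).
Sum: C(7,0)·C(6,5) + C(7,1)·C(6,4) + C(7,2)·C(6,3) = 6 + 105 + 420 = 531.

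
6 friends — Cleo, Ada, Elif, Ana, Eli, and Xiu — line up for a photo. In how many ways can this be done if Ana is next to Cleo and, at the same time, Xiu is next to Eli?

Treat {Ana,Cleo} as one block (2 orders) and {Xiu,Eli} as another (2 orders).
That leaves 4 units to arrange: 2 × 2 × 4! = 4 × 24 = 96.

96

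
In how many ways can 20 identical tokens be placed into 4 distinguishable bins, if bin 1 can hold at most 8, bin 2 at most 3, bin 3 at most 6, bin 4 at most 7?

Without the upper bounds there are C(23,3) = 1771 ways to split 20 among 4 bins.
Subtract solutions that violate a single cap (substitute x_i' = x_i − (cap_i+1)): x_1 ≥ 9 gives C(14,3) = 364; x_2 ≥ 4 gives C(19,3) = 969; x_3 ≥ 7 gives C(16,3) = 560; x_4 ≥ 8 gives C(15,3) = 455. Together 2348.
Add back pairs where two caps are both exceeded: 120 + 35 + 20 + 220 + 165 + 56 = 616.
Subtract triples: 1 + 0 + 0 + 4 = 5.
By inclusion–exclusion the count is 1771 − 2348 + 616 − 5 = 34.

34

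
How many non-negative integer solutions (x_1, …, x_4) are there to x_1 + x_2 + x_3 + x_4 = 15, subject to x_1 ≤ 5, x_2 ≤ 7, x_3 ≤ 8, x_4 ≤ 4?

Without the upper bounds there are C(18,3) = 816 ways to split 15 among 4 variables.
Subtract solutions that violate a single cap (substitute x_i' = x_i − (cap_i+1)): x_1 ≥ 6 gives C(12,3) = 220; x_2 ≥ 8 gives C(10,3) = 120; x_3 ≥ 9 gives C(9,3) = 84; x_4 ≥ 5 gives C(13,3) = 286. Together 710.
Add back pairs where two caps are both exceeded: 4 + 1 + 35 + 0 + 10 + 4 = 54.
By inclusion–exclusion the count is 816 − 710 + 54 = 160.

160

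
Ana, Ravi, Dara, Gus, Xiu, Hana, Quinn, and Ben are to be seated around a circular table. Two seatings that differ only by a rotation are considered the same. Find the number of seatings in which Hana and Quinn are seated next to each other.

1440

Treat {Hana, Quinn} as one unit (2 internal orders) and seat the resulting 7 units around the table: (6)! circular arrangements.
So 2 × (6)! = 2 × 720 = 1440.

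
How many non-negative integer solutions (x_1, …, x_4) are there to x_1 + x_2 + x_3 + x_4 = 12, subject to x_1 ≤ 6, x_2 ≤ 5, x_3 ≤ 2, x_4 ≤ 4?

Ignoring the caps, the number of non-negative solutions to x_1+…+x_4 = 12 is C(15,3) = 455.
Subtract solutions that violate a single cap (substitute x_i' = x_i − (cap_i+1)): x_1 ≥ 7 gives C(8,3) = 56; x_2 ≥ 6 gives C(9,3) = 84; x_3 ≥ 3 gives C(12,3) = 220; x_4 ≥ 5 gives C(10,3) = 120. Together 480.
Add back pairs where two caps are both exceeded: 0 + 10 + 1 + 20 + 4 + 35 = 70.
By inclusion–exclusion the count is 455 − 480 + 70 = 45.

45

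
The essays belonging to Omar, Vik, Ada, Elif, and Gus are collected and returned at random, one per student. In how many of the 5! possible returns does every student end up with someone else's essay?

44

Count assignments avoiding every fixed point. For any j of the 5 students fixed to their own essay, the other 5−j can be arranged in (5−j)! ways.
By inclusion–exclusion this is Σ_{j=0}^{5} (−1)^j C(5,j)·(5−j)!.
Computing: 120 − 120 + 60 − 20 + 5 − 1 = 44.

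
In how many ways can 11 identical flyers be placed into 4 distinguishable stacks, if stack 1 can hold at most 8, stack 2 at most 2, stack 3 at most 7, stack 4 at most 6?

139

Without the upper bounds there are C(14,3) = 364 ways to split 11 among 4 stacks.
Subtract solutions that violate a single cap (substitute x_i' = x_i − (cap_i+1)): x_1 ≥ 9 gives C(5,3) = 10; x_2 ≥ 3 gives C(11,3) = 165; x_3 ≥ 8 gives C(6,3) = 20; x_4 ≥ 7 gives C(7,3) = 35. Together 230.
Add back pairs where two caps are both exceeded: 0 + 0 + 0 + 1 + 4 + 0 = 5.
By inclusion–exclusion the count is 364 − 230 + 5 = 139.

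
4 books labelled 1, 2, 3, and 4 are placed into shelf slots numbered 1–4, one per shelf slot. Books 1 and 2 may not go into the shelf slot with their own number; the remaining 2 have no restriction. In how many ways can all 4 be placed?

Let Aᵢ (for i ∈ {1, 2}) be the placements that put book i in its forbidden shelf slot. Any j of these fix j positions, leaving (4−j)! ways to fill the rest, and there are C(2,j) ways to pick which j.
By inclusion–exclusion, the number of valid placements is Σ_{j=0}^{2} (−1)^j C(2,j)·(4−j)!.
Computing: 24 − 12 + 2 = 14.

14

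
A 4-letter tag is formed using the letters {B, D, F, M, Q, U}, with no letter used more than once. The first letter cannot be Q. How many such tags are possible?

300

The first letter has 6−1 = 5 choices (anything except Q).
The remaining 3 letters are filled from the other 5 symbols without repetition: 5 × 4 × 3 = 60.
Total: 5 × 60 = 300.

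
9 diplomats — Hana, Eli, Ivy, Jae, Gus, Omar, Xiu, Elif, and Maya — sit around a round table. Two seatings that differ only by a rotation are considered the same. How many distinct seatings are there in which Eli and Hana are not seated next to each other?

30240

Without the restriction there are (8)! = 40320 seatings.
Seatings with Eli beside Hana: treat them as a block with 2 internal orders, giving 2 × (7)! = 10080.
Subtracting, 40320 − 10080 = 30240.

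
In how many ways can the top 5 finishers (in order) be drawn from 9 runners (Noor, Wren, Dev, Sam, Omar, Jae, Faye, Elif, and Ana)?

This is an ordered selection of 5 from 9: P(9,5).
That gives 9 × 8 × 7 × 6 × 5 = 15120.

15120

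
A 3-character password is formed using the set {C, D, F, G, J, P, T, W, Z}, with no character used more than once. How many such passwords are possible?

504

This is a permutation of 3 out of 9: P(9,3) = 9!/6!.
That product is 9 × 8 × 7 = 504.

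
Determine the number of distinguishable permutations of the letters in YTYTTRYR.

560

The 8 letters of YTYTTRYR have repeats: R appearing twice, T appearing 3 times, and Y appearing 3 times.
So there are 8! / (3!·3!·2!) = 560 distinguishable arrangements.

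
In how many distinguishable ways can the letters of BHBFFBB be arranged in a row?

Letter multiplicities in BHBFFBB: B×4, F×2, H×1.
So there are 7! / (4!·2!) = 105 distinguishable arrangements.

105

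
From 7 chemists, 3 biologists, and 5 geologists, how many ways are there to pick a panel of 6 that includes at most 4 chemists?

4830

Split by how many chemists are chosen (0 through 4).
Sum: C(7,0)·C(8,6) + C(7,1)·C(8,5) + C(7,2)·C(8,4) + C(7,3)·C(8,3) + C(7,4)·C(8,2) = 28 + 392 + 1470 + 1960 + 980 = 4830.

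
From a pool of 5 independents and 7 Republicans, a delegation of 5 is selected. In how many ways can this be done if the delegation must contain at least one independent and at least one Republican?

Total 5-person selections from all 12: C(12,5) = 792.
Selections missing a whole group: no independents → C(7,5) = 21; no Republicans → C(5,5) = 1.
Both groups omitted at once is impossible, so 792 − 22 = 770.

770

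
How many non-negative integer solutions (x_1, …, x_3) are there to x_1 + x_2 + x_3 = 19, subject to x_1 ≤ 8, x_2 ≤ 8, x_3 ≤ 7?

Ignoring the caps, the number of non-negative solutions to x_1+…+x_3 = 19 is C(21,2) = 210.
Subtract solutions that violate a single cap (substitute x_i' = x_i − (cap_i+1)): x_1 ≥ 9 gives C(12,2) = 66; x_2 ≥ 9 gives C(12,2) = 66; x_3 ≥ 8 gives C(13,2) = 78. Together 210.
Add back pairs where two caps are both exceeded: 3 + 6 + 6 = 15.
By inclusion–exclusion the count is 210 − 210 + 15 = 15.

15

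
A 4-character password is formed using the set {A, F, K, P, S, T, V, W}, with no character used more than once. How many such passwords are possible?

This is a permutation of 4 out of 8: P(8,4) = 8!/4!.
8 × 7 × 6 × 5 = 1680.

1680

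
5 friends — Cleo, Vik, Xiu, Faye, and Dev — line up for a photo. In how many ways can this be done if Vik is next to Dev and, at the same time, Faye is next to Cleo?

24

Treat {Vik,Dev} as one block (2 orders) and {Faye,Cleo} as another (2 orders).
That leaves 3 units to arrange: 2 × 2 × 3! = 4 × 6 = 24.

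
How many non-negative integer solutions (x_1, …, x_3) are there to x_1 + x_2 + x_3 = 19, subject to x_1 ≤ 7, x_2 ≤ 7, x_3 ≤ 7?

Ignoring the caps, the number of non-negative solutions to x_1+…+x_3 = 19 is C(21,2) = 210.
Subtract solutions that violate a single cap (substitute x_i' = x_i − (cap_i+1)): x_1 ≥ 8 gives C(13,2) = 78; x_2 ≥ 8 gives C(13,2) = 78; x_3 ≥ 8 gives C(13,2) = 78. Together 234.
Add back pairs where two caps are both exceeded: 10 + 10 + 10 = 30.
By inclusion–exclusion the count is 210 − 234 + 30 = 6.

6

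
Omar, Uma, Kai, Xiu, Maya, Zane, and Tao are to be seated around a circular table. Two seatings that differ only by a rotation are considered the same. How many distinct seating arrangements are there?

720

Around a circle, 7 distinct people have 7!/7 = (6)! = 720 rotationally distinct seatings.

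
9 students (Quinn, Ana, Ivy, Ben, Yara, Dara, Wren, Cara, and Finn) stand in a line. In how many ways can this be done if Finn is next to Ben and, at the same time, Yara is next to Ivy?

Treat {Finn,Ben} as one block (2 orders) and {Yara,Ivy} as another (2 orders).
That leaves 7 units to arrange: 2 × 2 × 7! = 4 × 5040 = 20160.

20160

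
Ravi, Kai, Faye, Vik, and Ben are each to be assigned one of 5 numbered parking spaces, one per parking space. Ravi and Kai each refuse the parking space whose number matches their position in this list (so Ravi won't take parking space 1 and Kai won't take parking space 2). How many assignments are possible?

Let Aᵢ (for i ∈ {1, 2}) be the placements that put person i in their forbidden parking space. Any j of these fix j positions, leaving (5−j)! ways to fill the rest, and there are C(2,j) ways to pick which j.
By inclusion–exclusion, the number of valid placements is Σ_{j=0}^{2} (−1)^j C(2,j)·(5−j)!.
Computing: 120 − 48 + 6 = 78.

78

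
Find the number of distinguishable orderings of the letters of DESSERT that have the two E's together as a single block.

Treat the 2 copies of E as a single block. The multiset to arrange is then {EE, D, R, S, S, T}, 6 items in all.
That gives (6)!/(2!) = 360 arrangements.

360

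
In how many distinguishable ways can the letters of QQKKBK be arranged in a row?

60

The 6 letters of QQKKBK have repeats: K appearing 3 times and Q appearing twice.
The number of distinct arrangements is 6!/(3!·2!) = 720/12 = 60.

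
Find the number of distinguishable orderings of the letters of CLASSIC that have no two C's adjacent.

Total arrangements of CLASSIC: 7!/(2!·2!) = 1260.
If the two C's are adjacent, glue them into one block, leaving 6 items to arrange: (6)!/(2!) = 360 ways.
Hence 1260 − 360 = 900.

900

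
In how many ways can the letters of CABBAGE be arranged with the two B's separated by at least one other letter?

900

There are 7!/(2!·2!) = 1260 arrangements of CABBAGE in total.
Arrangements with the B's together: treat BB as one letter, giving (6)!/(2!) = 360.
Hence 1260 − 360 = 900.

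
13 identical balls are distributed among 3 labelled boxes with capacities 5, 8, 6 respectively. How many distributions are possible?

27

By stars and bars, unrestricted non-negative solutions to x_1+…+x_3 = 13 number C(13+2,2) = 105.
Subtract solutions that violate a single cap (substitute x_i' = x_i − (cap_i+1)): x_1 ≥ 6 gives C(9,2) = 36; x_2 ≥ 9 gives C(6,2) = 15; x_3 ≥ 7 gives C(8,2) = 28. Together 79.
Add back pairs where two caps are both exceeded: 0 + 1 + 0 = 1.
By inclusion–exclusion the count is 105 − 79 + 1 = 27.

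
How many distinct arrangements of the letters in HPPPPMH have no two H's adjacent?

75

There are 7!/(4!·2!) = 105 arrangements of HPPPPMH in total.
Arrangements with the H's together: treat HH as one letter, giving (6)!/(4!) = 30.
Subtracting, 105 − 30 = 75 arrangements keep the H's apart.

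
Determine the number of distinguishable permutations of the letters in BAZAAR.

120

The 6 letters of BAZAAR have repeats: A appearing 3 times.
So there are 6! / (3!) = 120 distinguishable arrangements.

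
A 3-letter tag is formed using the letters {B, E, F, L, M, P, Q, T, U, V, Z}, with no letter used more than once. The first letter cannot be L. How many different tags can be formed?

900

The first letter has 11−1 = 10 choices (anything except L).
The remaining 2 letters are filled from the other 10 symbols without repetition: 10 × 9 = 90.
Total: 10 × 90 = 900.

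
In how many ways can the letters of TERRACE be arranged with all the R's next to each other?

Treat the 2 copies of R as a single block. The multiset to arrange is then {RR, A, C, E, E, T}, 6 items in all.
That gives (6)!/(2!) = 360 arrangements.

360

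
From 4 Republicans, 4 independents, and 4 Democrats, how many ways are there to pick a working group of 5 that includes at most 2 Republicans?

Split by how many Republicans are chosen (0 through 2).
Sum: C(4,0)·C(8,5) + C(4,1)·C(8,4) + C(4,2)·C(8,3) = 56 + 280 + 336 = 672.

672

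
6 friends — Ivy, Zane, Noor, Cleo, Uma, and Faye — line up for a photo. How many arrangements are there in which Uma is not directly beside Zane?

480

There are 6! = 720 arrangements in all. If Uma and Zane are adjacent, merging them into one block gives 2·(5)! = 240 arrangements.
So 720 − 240 = 480 arrangements keep them apart.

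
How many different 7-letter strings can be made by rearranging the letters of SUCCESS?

Letter multiplicities in SUCCESS: C×2, E×1, S×3, U×1.
Dividing 7! = 5040 by 3!·2! = 12 for the repeated letters gives 420.

420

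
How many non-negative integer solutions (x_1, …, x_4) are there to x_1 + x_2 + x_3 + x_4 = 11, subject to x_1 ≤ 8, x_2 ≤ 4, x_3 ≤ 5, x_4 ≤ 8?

By stars and bars, unrestricted non-negative solutions to x_1+…+x_4 = 11 number C(11+3,3) = 364.
Subtract solutions that violate a single cap (substitute x_i' = x_i − (cap_i+1)): x_1 ≥ 9 gives C(5,3) = 10; x_2 ≥ 5 gives C(9,3) = 84; x_3 ≥ 6 gives C(8,3) = 56; x_4 ≥ 9 gives C(5,3) = 10. Together 160.
Add back pairs where two caps are both exceeded: 0 + 0 + 0 + 1 + 0 + 0 = 1.
By inclusion–exclusion the count is 364 − 160 + 1 = 205.

205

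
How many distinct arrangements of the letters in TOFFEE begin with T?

30

With the first slot taken by T, it remains to arrange the other 5 letters (OFFEE).
Those 5 letters have E appearing twice and F appearing twice, giving (5)!/(2!·2!) = 30.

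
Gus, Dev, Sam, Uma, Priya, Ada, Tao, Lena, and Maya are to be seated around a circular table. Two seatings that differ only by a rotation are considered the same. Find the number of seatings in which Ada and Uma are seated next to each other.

10080

Treat {Ada, Uma} as one unit (2 internal orders) and seat the resulting 8 units around the table: (7)! circular arrangements.
So 2 × (7)! = 2 × 5040 = 10080.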